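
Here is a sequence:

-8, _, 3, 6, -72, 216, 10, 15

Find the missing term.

24

The slot pattern repeats as AABB (period 4), so there are 2 interleaved tracks.
Track A = -8, ?, -72, 216: geometric with ratio -3.
Track B = 3, 6, 10, 15: triangular numbers starting at T_2.
Track A's pattern makes the blank 24.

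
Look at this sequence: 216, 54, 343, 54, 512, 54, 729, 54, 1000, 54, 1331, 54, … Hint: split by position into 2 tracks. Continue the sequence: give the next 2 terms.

1728, 54

The terms cycle through 2 interleaved subsequences.
Stream A: 216, 343, 512, 729, 1000, 1331 (the cubes 6³, 7³, 8³, …).
Stream B: 54, 54, 54, 54, 54, 54 (always 54).
Position 13 → stream A, term 7 = 1728.
Term 14 comes from stream B (its 7th entry): 54.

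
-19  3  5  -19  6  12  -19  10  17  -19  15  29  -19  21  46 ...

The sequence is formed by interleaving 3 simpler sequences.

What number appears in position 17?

Split by position mod 3: positions 1, 4, 7, … form one track, and each other residue class forms its own.
Track A: -19, -19, -19, -19, -19 — constant -19.
Track B: 3, 6, 10, 15, 21 — triangular numbers starting at T_2.
Track C: 5, 12, 17, 29, 46 — Fibonacci-style (each term is the sum of the two before it).
The 17th slot belongs to track B; its 6th term is 28.

28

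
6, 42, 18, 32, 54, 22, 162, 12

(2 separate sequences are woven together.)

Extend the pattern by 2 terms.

Odd-indexed and even-indexed terms follow separate rules.
Stream A: 6, 18, 54, 162 (geometric, ×3 each step).
Stream B: 42, 32, 22, 12 (arithmetic, step −10).
Position 9 → stream A, term 5 = 486.
The 10th slot belongs to stream B; its 5th term is 2.

486, 2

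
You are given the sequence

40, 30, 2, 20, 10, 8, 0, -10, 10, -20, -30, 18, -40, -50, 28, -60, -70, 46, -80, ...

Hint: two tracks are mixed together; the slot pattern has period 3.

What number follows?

The slot pattern repeats as AAB (period 3), so there are 2 interleaved tracks.
Track A: 40, 30, 20, 10, 0, -10, -20, -30, -40, -50, -60, -70, -80. Arithmetic, step −10.
Track B: 2, 8, 10, 18, 28, 46. A Fibonacci-like recurrence a_n = a_{n-1} + a_{n-2}.
Position 20 falls in track A as its term 14, giving -90.

-90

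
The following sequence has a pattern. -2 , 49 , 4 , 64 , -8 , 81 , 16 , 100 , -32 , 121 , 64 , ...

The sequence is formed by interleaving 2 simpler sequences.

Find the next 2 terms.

144, -128

Odd-indexed and even-indexed terms follow separate rules.
Track A: -2, 4, -8, 16, -32, 64 (multiplying by -2 each time).
Track B: 49, 64, 81, 100, 121 (the squares 7², 8², 9², …).
The 12th slot belongs to track B; its 6th term is 144.
Position 13 falls in track A as its term 7, giving -128.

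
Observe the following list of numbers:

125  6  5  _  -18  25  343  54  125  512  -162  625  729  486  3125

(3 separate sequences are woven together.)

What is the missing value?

The terms cycle through 3 interleaved subsequences.
Track A: 125, ?, 343, 512, 729. Consecutive cubes n³ from n = 5.
Track B: 6, -18, 54, -162, 486. Multiplying by -3 each time.
Track C: 5, 25, 125, 625, 3125. Powers 5^1, 5^2, 5^3, ….
The gap is track A's term 2; the rule gives 216.

216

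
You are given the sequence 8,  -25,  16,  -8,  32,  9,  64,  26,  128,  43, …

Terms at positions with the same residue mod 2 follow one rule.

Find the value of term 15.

Split by position mod 2 into 2 tracks.
Track A: 8, 16, 32, 64, 128 — powers of 2.
Track B: -25, -8, 9, 26, 43 — adding 17 each time.
Position 15 falls in track A as its term 8, giving 1024.

1024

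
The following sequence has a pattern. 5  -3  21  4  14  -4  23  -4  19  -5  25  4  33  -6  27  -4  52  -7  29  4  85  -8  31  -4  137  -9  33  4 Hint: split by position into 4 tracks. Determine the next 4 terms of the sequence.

Read the sequence 4 terms at a time; column i is its own pattern.
Track A = 5, 14, 19, 33, 52, 85, 137: each term equals the sum of the previous two.
Track B = -3, -4, -5, -6, -7, -8, -9: arithmetic with common difference −1.
Track C = 21, 23, 25, 27, 29, 31, 33: arithmetic with common difference +2.
Track D = 4, -4, 4, -4, 4, -4, 4: the oscillation 4·(−1)^(n+1).
Position 29 → track A, term 8 = 222.
Position 30 falls in track B as its term 8, giving -10.
Term 31 comes from track C (its 8th entry): 35.
Position 32 falls in track D as its term 8, giving -4.

222, -10, 35, -4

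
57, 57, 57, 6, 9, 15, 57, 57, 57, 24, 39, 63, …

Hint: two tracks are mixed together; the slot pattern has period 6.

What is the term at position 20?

The slot pattern repeats as AAABBB (period 6), so there are 2 interleaved tracks.
Track A: 57, 57, 57, 57, 57, 57 (the constant sequence 57).
Track B: 6, 9, 15, 24, 39, 63 (each term equals the sum of the previous two).
Term 20 comes from track A (its 11th entry): 57.

57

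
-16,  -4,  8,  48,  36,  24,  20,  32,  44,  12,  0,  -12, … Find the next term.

56

The slot pattern repeats as AAABBB (period 6), so there are 2 interleaved tracks.
Stream A = -16, -4, 8, 20, 32, 44: adding 12 each time.
Stream B = 48, 36, 24, 12, 0, -12: arithmetic with common difference −12.
The 13th slot belongs to stream A; its 7th term is 56.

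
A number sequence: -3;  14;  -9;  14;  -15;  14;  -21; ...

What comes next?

14

Positions 1, 3, 5, … form one subsequence and positions 2, 4, 6, … form another.
Track A = -3, -9, -15, -21: subtracting 6 each time.
Track B = 14, 14, 14: constant 14.
Term 8 comes from track B (its 4th entry): 14.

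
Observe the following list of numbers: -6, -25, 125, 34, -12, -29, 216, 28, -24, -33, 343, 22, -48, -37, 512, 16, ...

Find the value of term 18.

-41

The terms cycle through 4 interleaved subsequences.
Track A: -6, -12, -24, -48 — multiplying by 2 each time.
Track B: -25, -29, -33, -37 — arithmetic with common difference −4.
Track C: 125, 216, 343, 512 — consecutive cubes n³ from n = 5.
Track D: 34, 28, 22, 16 — arithmetic, step −6.
Term 18 comes from track B (its 5th entry): -41.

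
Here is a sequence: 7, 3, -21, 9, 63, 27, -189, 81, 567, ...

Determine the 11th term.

-1701

Taking every 2nd term gives 2 separate tracks.
Track A: 7, -21, 63, -189, 567. Geometric with ratio -3.
Track B: 3, 9, 27, 81. Powers 3^1, 3^2, 3^3, ….
Position 11 → track A, term 6 = -1701.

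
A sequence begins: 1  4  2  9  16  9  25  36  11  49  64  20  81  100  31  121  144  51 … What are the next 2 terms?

Reading positions in blocks of 3 reveals the pattern AAB — 2 tracks woven together.
Stream A: 1, 4, 9, 16, 25, 36, 49, 64, 81, 100, 121, 144 — the squares 1², 2², 3², ….
Stream B: 2, 9, 11, 20, 31, 51 — each term equals the sum of the previous two.
Position 19 → stream A, term 13 = 169.
Position 20 → stream A, term 14 = 196.

169, 196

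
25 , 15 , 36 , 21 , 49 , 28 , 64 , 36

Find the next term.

Odd-indexed and even-indexed terms follow separate rules.
Track A = 25, 36, 49, 64: the squares 5², 6², 7², ….
Track B = 15, 21, 28, 36: the triangular numbers T_5, T_6, ….
The 9th slot belongs to track A; its 5th term is 81.

81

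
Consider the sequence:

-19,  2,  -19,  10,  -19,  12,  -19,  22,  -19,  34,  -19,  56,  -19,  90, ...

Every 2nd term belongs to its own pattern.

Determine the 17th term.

The terms cycle through 2 interleaved subsequences.
Track A = -19, -19, -19, -19, -19, -19, -19: constant -19.
Track B = 2, 10, 12, 22, 34, 56, 90: each term equals the sum of the previous two.
Term 17 comes from track A (its 9th entry): -19.

-19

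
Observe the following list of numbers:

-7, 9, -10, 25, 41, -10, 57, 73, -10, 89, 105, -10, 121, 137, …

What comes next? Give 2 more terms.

-10, 153

Positions follow the repeating pattern AAB; grouping by letter gives 2 tracks.
Track A: -7, 9, 25, 41, 57, 73, 89, 105, 121, 137. Linear: a_n = -23 + 16·n.
Track B: -10, -10, -10, -10. Always -10.
The 15th slot belongs to track B; its 5th term is -10.
Position 16 → track A, term 11 = 153.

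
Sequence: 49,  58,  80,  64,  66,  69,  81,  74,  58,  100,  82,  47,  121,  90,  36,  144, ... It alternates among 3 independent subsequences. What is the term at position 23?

114

The terms cycle through 3 interleaved subsequences.
Track A: 49, 64, 81, 100, 121, 144. Perfect squares starting at 7².
Track B: 58, 66, 74, 82, 90. Linear: a_n = 50 + 8·n.
Track C: 80, 69, 58, 47, 36. Arithmetic, step −11.
Term 23 comes from track B (its 8th entry): 114.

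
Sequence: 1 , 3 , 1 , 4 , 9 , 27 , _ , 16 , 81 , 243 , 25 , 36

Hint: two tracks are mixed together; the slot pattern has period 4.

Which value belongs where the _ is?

Positions follow the repeating pattern AABB; grouping by letter gives 2 tracks.
Track A is 1, 3, 9, 27, 81, 243, which is powers 3^0, 3^1, 3^2, ….
Track B is 1, 4, ?, 16, 25, 36, which is consecutive squares n² from n = 1.
Filling track B at index 3 by its rule yields 9.

9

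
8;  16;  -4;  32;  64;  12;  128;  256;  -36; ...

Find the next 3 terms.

512, 1024, 108

Positions follow the repeating pattern AAB; grouping by letter gives 2 tracks.
Stream A: 8, 16, 32, 64, 128, 256 — successive powers of 2.
Stream B: -4, 12, -36 — geometric with ratio -3.
Term 10 comes from stream A (its 7th entry): 512.
Position 11 → stream A, term 8 = 1024.
The 12th slot belongs to stream B; its 4th term is 108.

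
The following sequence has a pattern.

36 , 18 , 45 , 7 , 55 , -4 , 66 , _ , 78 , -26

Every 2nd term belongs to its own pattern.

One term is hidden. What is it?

-15

Positions 1, 3, 5, … form one subsequence and positions 2, 4, 6, … form another.
Subsequence A = 36, 45, 55, 66, 78: triangular numbers starting at T_8.
Subsequence B = 18, 7, -4, ?, -26: arithmetic, step −11.
So the missing entry in subsequence B is -15.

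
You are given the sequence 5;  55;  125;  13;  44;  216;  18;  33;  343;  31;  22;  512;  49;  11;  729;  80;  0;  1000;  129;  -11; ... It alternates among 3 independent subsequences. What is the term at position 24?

Split by position mod 3 into 3 tracks.
Track A: 5, 13, 18, 31, 49, 80, 129 (Fibonacci-style (each term is the sum of the two before it)).
Track B: 55, 44, 33, 22, 11, 0, -11 (linear: a_n = 66 − 11·n).
Track C: 125, 216, 343, 512, 729, 1000 (the cubes 5³, 6³, 7³, …).
The 24th slot belongs to track C; its 8th term is 1728.

1728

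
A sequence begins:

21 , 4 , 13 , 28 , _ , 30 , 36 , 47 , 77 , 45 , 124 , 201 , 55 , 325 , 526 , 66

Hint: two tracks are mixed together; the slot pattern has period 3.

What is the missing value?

Positions follow the repeating pattern ABB; grouping by letter gives 2 tracks.
Subsequence A = 21, 28, 36, 45, 55, 66: triangular numbers starting at T_6.
Subsequence B = 4, 13, ?, 30, 47, 77, 124, 201, 325, 526: a Fibonacci-like recurrence a_n = a_{n-1} + a_{n-2}.
So the missing entry in subsequence B is 17.

17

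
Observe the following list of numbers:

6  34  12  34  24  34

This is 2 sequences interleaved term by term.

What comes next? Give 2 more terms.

Taking every 2nd term gives 2 separate tracks.
Subsequence A: 6, 12, 24. Geometric, ×2 each step.
Subsequence B: 34, 34, 34. The constant sequence 34.
Position 7 falls in subsequence A as its term 4, giving 48.
Position 8 → subsequence B, term 4 = 34.

48, 34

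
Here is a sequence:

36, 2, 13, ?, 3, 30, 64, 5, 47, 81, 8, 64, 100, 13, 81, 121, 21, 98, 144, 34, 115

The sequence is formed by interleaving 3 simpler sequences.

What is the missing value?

Split by position mod 3: positions 1, 4, 7, … form one track, and each other residue class forms its own.
Subsequence A is 36, ?, 64, 81, 100, 121, 144, which is consecutive squares n² from n = 6.
Subsequence B is 2, 3, 5, 8, 13, 21, 34, which is Fibonacci-style (each term is the sum of the two before it).
Subsequence C is 13, 30, 47, 64, 81, 98, 115, which is arithmetic, step +17.
Subsequence A's pattern makes the blank 49.

49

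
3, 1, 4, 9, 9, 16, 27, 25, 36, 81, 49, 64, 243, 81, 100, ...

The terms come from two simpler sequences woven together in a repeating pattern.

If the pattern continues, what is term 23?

225

Positions follow the repeating pattern ABB; grouping by letter gives 2 tracks.
Subsequence A = 3, 9, 27, 81, 243: powers of 3.
Subsequence B = 1, 4, 9, 16, 25, 36, 49, 64, 81, 100: the squares 1², 2², 3², ….
Term 23 comes from subsequence B (its 15th entry): 225.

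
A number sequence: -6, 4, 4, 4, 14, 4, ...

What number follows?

Positions 1, 3, 5, … form one subsequence and positions 2, 4, 6, … form another.
Stream A is -6, 4, 14, which is adding 10 each time.
Stream B is 4, 4, 4, which is always 4.
Position 7 → stream A, term 4 = 24.

24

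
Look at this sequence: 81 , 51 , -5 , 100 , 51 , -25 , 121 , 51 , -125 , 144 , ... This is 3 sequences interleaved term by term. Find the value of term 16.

196

Taking every 3rd term gives 3 separate tracks.
Track A: 81, 100, 121, 144. Consecutive squares n² from n = 9.
Track B: 51, 51, 51. Always 51.
Track C: -5, -25, -125. Geometric, ×5 each step.
Position 16 falls in track A as its term 6, giving 196.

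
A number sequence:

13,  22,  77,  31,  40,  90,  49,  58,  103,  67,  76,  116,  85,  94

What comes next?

129

Positions follow the repeating pattern AAB; grouping by letter gives 2 tracks.
Track A: 13, 22, 31, 40, 49, 58, 67, 76, 85, 94 — arithmetic, step +9.
Track B: 77, 90, 103, 116 — arithmetic with common difference +13.
The 15th slot belongs to track B; its 5th term is 129.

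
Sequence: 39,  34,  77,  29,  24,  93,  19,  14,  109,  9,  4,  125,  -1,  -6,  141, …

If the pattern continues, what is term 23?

-36

Reading positions in blocks of 3 reveals the pattern AAB — 2 tracks woven together.
Stream A: 39, 34, 29, 24, 19, 14, 9, 4, -1, -6 (arithmetic with common difference −5).
Stream B: 77, 93, 109, 125, 141 (adding 16 each time).
Position 23 → stream A, term 16 = -36.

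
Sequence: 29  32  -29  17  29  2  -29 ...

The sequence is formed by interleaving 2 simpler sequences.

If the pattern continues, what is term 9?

Odd-indexed and even-indexed terms follow separate rules.
Track A: 29, -29, 29, -29 (oscillating between 29 and -29).
Track B: 32, 17, 2 (arithmetic with common difference −15).
Term 9 comes from track A (its 5th entry): 29.

29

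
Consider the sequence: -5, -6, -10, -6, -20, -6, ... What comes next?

Split by position mod 2 into 2 tracks.
Stream A = -5, -10, -20: geometric with ratio 2.
Stream B = -6, -6, -6: the constant sequence -6.
Position 7 → stream A, term 4 = -40.

-40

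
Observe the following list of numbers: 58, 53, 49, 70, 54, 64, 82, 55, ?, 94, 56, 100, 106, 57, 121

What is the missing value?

Split by position mod 3: positions 1, 4, 7, … form one track, and each other residue class forms its own.
Subsequence A = 58, 70, 82, 94, 106: linear: a_n = 46 + 12·n.
Subsequence B = 53, 54, 55, 56, 57: arithmetic, step +1.
Subsequence C = 49, 64, ?, 100, 121: the squares 7², 8², 9², ….
Subsequence C's pattern makes the blank 81.

81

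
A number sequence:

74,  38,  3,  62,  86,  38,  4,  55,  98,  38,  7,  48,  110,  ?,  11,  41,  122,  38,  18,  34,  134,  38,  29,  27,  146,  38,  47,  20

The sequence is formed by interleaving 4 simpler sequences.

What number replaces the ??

The terms cycle through 4 interleaved subsequences.
Track A: 74, 86, 98, 110, 122, 134, 146 — arithmetic with common difference +12.
Track B: 38, 38, 38, ?, 38, 38, 38 — the constant sequence 38.
Track C: 3, 4, 7, 11, 18, 29, 47 — Fibonacci-style (each term is the sum of the two before it).
Track D: 62, 55, 48, 41, 34, 27, 20 — arithmetic, step −7.
The gap is track B's term 4; the rule gives 38.

38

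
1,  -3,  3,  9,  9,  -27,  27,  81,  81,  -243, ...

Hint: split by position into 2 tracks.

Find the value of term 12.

Odd-indexed and even-indexed terms follow separate rules.
Track A = 1, 3, 9, 27, 81: powers of 3.
Track B = -3, 9, -27, 81, -243: multiplying by -3 each time.
The 12th slot belongs to track B; its 6th term is 729.

729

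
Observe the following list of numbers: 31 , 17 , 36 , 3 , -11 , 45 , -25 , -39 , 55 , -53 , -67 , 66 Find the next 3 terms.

-81, -95, 78

Positions follow the repeating pattern AAB; grouping by letter gives 2 tracks.
Track A: 31, 17, 3, -11, -25, -39, -53, -67 — arithmetic, step −14.
Track B: 36, 45, 55, 66 — triangular numbers starting at T_8.
Position 13 falls in track A as its term 9, giving -81.
Position 14 → track A, term 10 = -95.
Position 15 falls in track B as its term 5, giving 78.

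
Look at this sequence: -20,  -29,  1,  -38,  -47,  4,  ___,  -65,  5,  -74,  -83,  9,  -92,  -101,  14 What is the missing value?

-56

The slot pattern repeats as AAB (period 3), so there are 2 interleaved tracks.
Track A: -20, -29, -38, -47, ?, -65, -74, -83, -92, -101. Arithmetic with common difference −9.
Track B: 1, 4, 5, 9, 14. A Fibonacci-like recurrence a_n = a_{n-1} + a_{n-2}.
The gap is track A's term 5; the rule gives -56.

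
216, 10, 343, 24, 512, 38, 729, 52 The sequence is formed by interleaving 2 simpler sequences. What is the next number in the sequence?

1000

Odd-indexed and even-indexed terms follow separate rules.
Track A: 216, 343, 512, 729 — the cubes 6³, 7³, 8³, ….
Track B: 10, 24, 38, 52 — linear: a_n = -4 + 14·n.
The 9th slot belongs to track A; its 5th term is 1000.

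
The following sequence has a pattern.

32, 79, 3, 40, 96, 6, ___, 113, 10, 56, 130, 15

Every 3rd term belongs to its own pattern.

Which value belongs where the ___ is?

Split by position mod 3 into 3 tracks.
Track A: 32, 40, ?, 56 (linear: a_n = 24 + 8·n).
Track B: 79, 96, 113, 130 (linear: a_n = 62 + 17·n).
Track C: 3, 6, 10, 15 (the triangular numbers T_2, T_3, …).
So the missing entry in track A is 48.

48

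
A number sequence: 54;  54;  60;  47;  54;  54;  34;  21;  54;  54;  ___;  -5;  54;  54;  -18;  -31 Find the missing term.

The slot pattern repeats as AABB (period 4), so there are 2 interleaved tracks.
Track A is 54, 54, 54, 54, 54, 54, 54, 54, which is constant 54.
Track B is 60, 47, 34, 21, ?, -5, -18, -31, which is arithmetic, step −13.
Track B's pattern makes the blank 8.

8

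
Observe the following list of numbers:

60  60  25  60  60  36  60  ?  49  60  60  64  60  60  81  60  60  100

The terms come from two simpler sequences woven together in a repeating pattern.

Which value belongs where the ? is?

Positions follow the repeating pattern AAB; grouping by letter gives 2 tracks.
Stream A is 60, 60, 60, 60, 60, ?, 60, 60, 60, 60, 60, 60, which is always 60.
Stream B is 25, 36, 49, 64, 81, 100, which is perfect squares starting at 5².
Filling stream A at index 6 by its rule yields 60.

60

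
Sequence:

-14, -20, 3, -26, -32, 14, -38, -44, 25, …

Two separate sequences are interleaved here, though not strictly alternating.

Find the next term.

Positions follow the repeating pattern AAB; grouping by letter gives 2 tracks.
Stream A: -14, -20, -26, -32, -38, -44. Linear: a_n = -8 − 6·n.
Stream B: 3, 14, 25. Linear: a_n = -8 + 11·n.
Position 10 → stream A, term 7 = -50.

-50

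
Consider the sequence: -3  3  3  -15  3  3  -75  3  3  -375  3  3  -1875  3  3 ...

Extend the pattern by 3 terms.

-9375, 3, 3

The slot pattern repeats as ABB (period 3), so there are 2 interleaved tracks.
Track A: -3, -15, -75, -375, -1875 — a geometric progression (common ratio 5).
Track B: 3, 3, 3, 3, 3, 3, 3, 3, 3, 3 — constant 3.
Term 16 comes from track A (its 6th entry): -9375.
Position 17 → track B, term 11 = 3.
The 18th slot belongs to track B; its 12th term is 3.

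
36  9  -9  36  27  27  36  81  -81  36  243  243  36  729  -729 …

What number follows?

36

Read the sequence 3 terms at a time; column i is its own pattern.
Track A: 36, 36, 36, 36, 36. Constant 36.
Track B: 9, 27, 81, 243, 729. Powers 3^2, 3^3, 3^4, ….
Track C: -9, 27, -81, 243, -729. Multiplying by -3 each time.
The 16th slot belongs to track A; its 6th term is 36.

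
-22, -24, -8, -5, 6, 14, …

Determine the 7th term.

20

The terms cycle through 2 interleaved subsequences.
Stream A: -22, -8, 6. Arithmetic with common difference +14.
Stream B: -24, -5, 14. Arithmetic, step +19.
Position 7 → stream A, term 4 = 20.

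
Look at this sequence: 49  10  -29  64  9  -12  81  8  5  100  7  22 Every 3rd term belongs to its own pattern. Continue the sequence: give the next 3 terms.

Split by position mod 3 into 3 tracks.
Stream A: 49, 64, 81, 100 — consecutive squares n² from n = 7.
Stream B: 10, 9, 8, 7 — arithmetic with common difference −1.
Stream C: -29, -12, 5, 22 — arithmetic, step +17.
Term 13 comes from stream A (its 5th entry): 121.
Term 14 comes from stream B (its 5th entry): 6.
Term 15 comes from stream C (its 5th entry): 39.

121, 6, 39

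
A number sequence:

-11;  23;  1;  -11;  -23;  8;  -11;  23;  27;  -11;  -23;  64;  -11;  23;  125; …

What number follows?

-11

Read the sequence 3 terms at a time; column i is its own pattern.
Stream A = -11, -11, -11, -11, -11: the constant sequence -11.
Stream B = 23, -23, 23, -23, 23: the oscillation 23·(−1)^(n+1).
Stream C = 1, 8, 27, 64, 125: perfect cubes starting at 1³.
The 16th slot belongs to stream A; its 6th term is -11.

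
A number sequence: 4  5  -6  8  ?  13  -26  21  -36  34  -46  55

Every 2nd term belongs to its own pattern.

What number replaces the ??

Odd-indexed and even-indexed terms follow separate rules.
Stream A: 4, -6, ?, -26, -36, -46. Subtracting 10 each time.
Stream B: 5, 8, 13, 21, 34, 55. Fibonacci-style (each term is the sum of the two before it).
Filling stream A at index 3 by its rule yields -16.

-16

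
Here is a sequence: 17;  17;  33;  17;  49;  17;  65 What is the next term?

17

Odd-indexed and even-indexed terms follow separate rules.
Track A: 17, 33, 49, 65 (arithmetic, step +16).
Track B: 17, 17, 17 (always 17).
Term 8 comes from track B (its 4th entry): 17.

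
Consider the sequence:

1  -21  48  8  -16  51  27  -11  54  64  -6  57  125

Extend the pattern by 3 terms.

Split by position mod 3 into 3 tracks.
Track A = 1, 8, 27, 64, 125: perfect cubes starting at 1³.
Track B = -21, -16, -11, -6: arithmetic with common difference +5.
Track C = 48, 51, 54, 57: adding 3 each time.
Position 14 falls in track B as its term 5, giving -1.
Term 15 comes from track C (its 5th entry): 60.
Position 16 → track A, term 6 = 216.

-1, 60, 216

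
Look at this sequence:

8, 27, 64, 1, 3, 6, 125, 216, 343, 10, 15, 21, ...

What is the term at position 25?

The slot pattern repeats as AAABBB (period 6), so there are 2 interleaved tracks.
Track A: 8, 27, 64, 125, 216, 343. The cubes 2³, 3³, 4³, ….
Track B: 1, 3, 6, 10, 15, 21. Triangular numbers n(n+1)/2 for n = 1, 2, ….
Position 25 falls in track A as its term 13, giving 2744.

2744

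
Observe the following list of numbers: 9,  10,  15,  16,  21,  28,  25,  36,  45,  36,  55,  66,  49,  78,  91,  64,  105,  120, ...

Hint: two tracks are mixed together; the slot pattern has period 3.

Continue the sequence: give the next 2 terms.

The slot pattern repeats as ABB (period 3), so there are 2 interleaved tracks.
Stream A = 9, 16, 25, 36, 49, 64: perfect squares starting at 3².
Stream B = 10, 15, 21, 28, 36, 45, 55, 66, 78, 91, 105, 120: triangular numbers n(n+1)/2 for n = 4, 5, ….
Term 19 comes from stream A (its 7th entry): 81.
The 20th slot belongs to stream B; its 13th term is 136.

81, 136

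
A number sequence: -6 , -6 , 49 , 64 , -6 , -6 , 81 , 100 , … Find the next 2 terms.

-6, -6

The slot pattern repeats as AABB (period 4), so there are 2 interleaved tracks.
Track A = -6, -6, -6, -6: the constant sequence -6.
Track B = 49, 64, 81, 100: consecutive squares n² from n = 7.
Term 9 comes from track A (its 5th entry): -6.
The 10th slot belongs to track A; its 6th term is -6.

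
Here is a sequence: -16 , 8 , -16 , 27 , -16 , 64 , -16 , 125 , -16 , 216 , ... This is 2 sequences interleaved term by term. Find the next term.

The terms cycle through 2 interleaved subsequences.
Subsequence A: -16, -16, -16, -16, -16 — always -16.
Subsequence B: 8, 27, 64, 125, 216 — the cubes 2³, 3³, 4³, ….
Position 11 falls in subsequence A as its term 6, giving -16.

-16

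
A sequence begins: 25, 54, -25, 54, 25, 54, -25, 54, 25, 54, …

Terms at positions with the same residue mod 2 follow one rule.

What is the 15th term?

Positions 1, 3, 5, … form one subsequence and positions 2, 4, 6, … form another.
Subsequence A: 25, -25, 25, -25, 25 — the oscillation 25·(−1)^(n+1).
Subsequence B: 54, 54, 54, 54, 54 — constant 54.
Position 15 falls in subsequence A as its term 8, giving -25.

-25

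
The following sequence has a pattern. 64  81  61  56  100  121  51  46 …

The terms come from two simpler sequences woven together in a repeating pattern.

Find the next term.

144

Positions follow the repeating pattern AABB; grouping by letter gives 2 tracks.
Stream A = 64, 81, 100, 121: the squares 8², 9², 10², ….
Stream B = 61, 56, 51, 46: linear: a_n = 66 − 5·n.
Position 9 → stream A, term 5 = 144.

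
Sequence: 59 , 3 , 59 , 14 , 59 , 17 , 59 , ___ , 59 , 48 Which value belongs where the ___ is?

Positions 1, 3, 5, … form one subsequence and positions 2, 4, 6, … form another.
Stream A: 59, 59, 59, 59, 59. The constant sequence 59.
Stream B: 3, 14, 17, ?, 48. A Fibonacci-like recurrence a_n = a_{n-1} + a_{n-2}.
So the missing entry in stream B is 31.

31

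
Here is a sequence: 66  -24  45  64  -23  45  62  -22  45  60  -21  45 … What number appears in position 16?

56

Split by position mod 3: positions 1, 4, 7, … form one track, and each other residue class forms its own.
Track A: 66, 64, 62, 60 — subtracting 2 each time.
Track B: -24, -23, -22, -21 — adding 1 each time.
Track C: 45, 45, 45, 45 — constant 45.
The 16th slot belongs to track A; its 6th term is 56.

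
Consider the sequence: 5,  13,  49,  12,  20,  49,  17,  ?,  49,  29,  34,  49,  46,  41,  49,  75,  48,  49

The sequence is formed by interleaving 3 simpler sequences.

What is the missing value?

27

Split by position mod 3: positions 1, 4, 7, … form one track, and each other residue class forms its own.
Track A = 5, 12, 17, 29, 46, 75: a Fibonacci-like recurrence a_n = a_{n-1} + a_{n-2}.
Track B = 13, 20, ?, 34, 41, 48: arithmetic, step +7.
Track C = 49, 49, 49, 49, 49, 49: the constant sequence 49.
Track B's pattern makes the blank 27.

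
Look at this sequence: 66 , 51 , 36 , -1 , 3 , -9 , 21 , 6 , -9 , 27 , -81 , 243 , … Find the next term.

-24

The slot pattern repeats as AAABBB (period 6), so there are 2 interleaved tracks.
Stream A: 66, 51, 36, 21, 6, -9. Arithmetic with common difference −15.
Stream B: -1, 3, -9, 27, -81, 243. Geometric with ratio -3.
Term 13 comes from stream A (its 7th entry): -24.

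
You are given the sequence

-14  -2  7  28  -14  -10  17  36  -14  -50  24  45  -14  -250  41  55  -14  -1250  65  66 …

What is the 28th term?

The terms cycle through 4 interleaved subsequences.
Subsequence A is -14, -14, -14, -14, -14, which is always -14.
Subsequence B is -2, -10, -50, -250, -1250, which is geometric with ratio 5.
Subsequence C is 7, 17, 24, 41, 65, which is a Fibonacci-like recurrence a_n = a_{n-1} + a_{n-2}.
Subsequence D is 28, 36, 45, 55, 66, which is triangular numbers n(n+1)/2 for n = 7, 8, ….
Position 28 falls in subsequence D as its term 7, giving 91.

91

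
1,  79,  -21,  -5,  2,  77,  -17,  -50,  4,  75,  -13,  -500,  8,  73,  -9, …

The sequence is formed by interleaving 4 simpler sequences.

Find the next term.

-5000

Taking every 4th term gives 4 separate tracks.
Subsequence A = 1, 2, 4, 8: powers 2^0, 2^1, 2^2, ….
Subsequence B = 79, 77, 75, 73: arithmetic, step −2.
Subsequence C = -21, -17, -13, -9: arithmetic with common difference +4.
Subsequence D = -5, -50, -500: geometric, ×10 each step.
The 16th slot belongs to subsequence D; its 4th term is -5000.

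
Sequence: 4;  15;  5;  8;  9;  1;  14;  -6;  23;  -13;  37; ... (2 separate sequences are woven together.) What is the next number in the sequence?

Taking every 2nd term gives 2 separate tracks.
Stream A: 4, 5, 9, 14, 23, 37. Each term equals the sum of the previous two.
Stream B: 15, 8, 1, -6, -13. Linear: a_n = 22 − 7·n.
Position 12 falls in stream B as its term 6, giving -20.

-20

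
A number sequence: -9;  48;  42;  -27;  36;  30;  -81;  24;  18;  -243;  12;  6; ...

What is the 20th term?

The slot pattern repeats as ABB (period 3), so there are 2 interleaved tracks.
Stream A: -9, -27, -81, -243 — multiplying by 3 each time.
Stream B: 48, 42, 36, 30, 24, 18, 12, 6 — arithmetic, step −6.
Term 20 comes from stream B (its 13th entry): -24.

-24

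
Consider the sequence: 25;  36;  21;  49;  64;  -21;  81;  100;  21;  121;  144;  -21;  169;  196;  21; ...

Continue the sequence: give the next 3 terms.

225, 256, -21

The slot pattern repeats as AAB (period 3), so there are 2 interleaved tracks.
Track A is 25, 36, 49, 64, 81, 100, 121, 144, 169, 196, which is consecutive squares n² from n = 5.
Track B is 21, -21, 21, -21, 21, which is the oscillation 21·(−1)^(n+1).
The 16th slot belongs to track A; its 11th term is 225.
Term 17 comes from track A (its 12th entry): 256.
The 18th slot belongs to track B; its 6th term is -21.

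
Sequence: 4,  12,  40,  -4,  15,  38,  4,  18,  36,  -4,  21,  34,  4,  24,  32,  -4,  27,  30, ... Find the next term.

4

The terms cycle through 3 interleaved subsequences.
Track A: 4, -4, 4, -4, 4, -4 — the oscillation 4·(−1)^(n+1).
Track B: 12, 15, 18, 21, 24, 27 — adding 3 each time.
Track C: 40, 38, 36, 34, 32, 30 — linear: a_n = 42 − 2·n.
Term 19 comes from track A (its 7th entry): 4.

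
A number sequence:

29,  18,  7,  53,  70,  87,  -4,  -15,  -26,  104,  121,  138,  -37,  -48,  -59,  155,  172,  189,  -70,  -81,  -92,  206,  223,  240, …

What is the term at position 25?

Reading positions in blocks of 6 reveals the pattern AAABBB — 2 tracks woven together.
Stream A: 29, 18, 7, -4, -15, -26, -37, -48, -59, -70, -81, -92 (arithmetic with common difference −11).
Stream B: 53, 70, 87, 104, 121, 138, 155, 172, 189, 206, 223, 240 (arithmetic, step +17).
Term 25 comes from stream A (its 13th entry): -103.

-103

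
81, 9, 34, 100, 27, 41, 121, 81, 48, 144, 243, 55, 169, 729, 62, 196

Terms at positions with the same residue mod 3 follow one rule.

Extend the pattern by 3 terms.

Taking every 3rd term gives 3 separate tracks.
Stream A is 81, 100, 121, 144, 169, 196, which is the squares 9², 10², 11², ….
Stream B is 9, 27, 81, 243, 729, which is powers 3^2, 3^3, 3^4, ….
Stream C is 34, 41, 48, 55, 62, which is adding 7 each time.
Position 17 → stream B, term 6 = 2187.
Term 18 comes from stream C (its 6th entry): 69.
The 19th slot belongs to stream A; its 7th term is 225.

2187, 69, 225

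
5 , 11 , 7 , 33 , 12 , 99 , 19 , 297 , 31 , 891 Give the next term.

Odd-indexed and even-indexed terms follow separate rules.
Stream A: 5, 7, 12, 19, 31 (each term equals the sum of the previous two).
Stream B: 11, 33, 99, 297, 891 (a geometric progression (common ratio 3)).
The 11th slot belongs to stream A; its 6th term is 50.

50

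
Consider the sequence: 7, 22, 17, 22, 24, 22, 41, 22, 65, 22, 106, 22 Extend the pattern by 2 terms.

The terms cycle through 2 interleaved subsequences.
Track A = 7, 17, 24, 41, 65, 106: a Fibonacci-like recurrence a_n = a_{n-1} + a_{n-2}.
Track B = 22, 22, 22, 22, 22, 22: the constant sequence 22.
Position 13 → track A, term 7 = 171.
The 14th slot belongs to track B; its 7th term is 22.

171, 22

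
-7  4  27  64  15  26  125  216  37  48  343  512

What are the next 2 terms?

Positions follow the repeating pattern AABB; grouping by letter gives 2 tracks.
Subsequence A: -7, 4, 15, 26, 37, 48 — linear: a_n = -18 + 11·n.
Subsequence B: 27, 64, 125, 216, 343, 512 — perfect cubes starting at 3³.
Position 13 → subsequence A, term 7 = 59.
Position 14 falls in subsequence A as its term 8, giving 70.

59, 70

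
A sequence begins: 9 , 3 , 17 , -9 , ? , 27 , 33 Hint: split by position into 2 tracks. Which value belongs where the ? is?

Taking every 2nd term gives 2 separate tracks.
Track A: 9, 17, ?, 33. Adding 8 each time.
Track B: 3, -9, 27. Geometric with ratio -3.
So the missing entry in track A is 25.

25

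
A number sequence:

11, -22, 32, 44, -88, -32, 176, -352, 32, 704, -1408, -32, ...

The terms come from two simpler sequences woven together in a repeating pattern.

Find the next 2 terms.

2816, -5632

Reading positions in blocks of 3 reveals the pattern AAB — 2 tracks woven together.
Track A: 11, -22, 44, -88, 176, -352, 704, -1408 (a geometric progression (common ratio -2)).
Track B: 32, -32, 32, -32 (alternating ±32).
Position 13 falls in track A as its term 9, giving 2816.
Term 14 comes from track A (its 10th entry): -5632.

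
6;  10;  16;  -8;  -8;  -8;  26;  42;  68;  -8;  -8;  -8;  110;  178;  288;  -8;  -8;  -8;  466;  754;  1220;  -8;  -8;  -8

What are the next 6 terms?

Reading positions in blocks of 6 reveals the pattern AAABBB — 2 tracks woven together.
Stream A is 6, 10, 16, 26, 42, 68, 110, 178, 288, 466, 754, 1220, which is each term equals the sum of the previous two.
Stream B is -8, -8, -8, -8, -8, -8, -8, -8, -8, -8, -8, -8, which is constant -8.
Position 25 → stream A, term 13 = 1974.
Position 26 → stream A, term 14 = 3194.
The 27th slot belongs to stream A; its 15th term is 5168.
Position 28 → stream B, term 13 = -8.
Term 29 comes from stream B (its 14th entry): -8.
Term 30 comes from stream B (its 15th entry): -8.

1974, 3194, 5168, -8, -8, -8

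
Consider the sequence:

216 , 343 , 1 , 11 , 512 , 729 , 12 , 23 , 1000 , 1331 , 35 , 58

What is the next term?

Reading positions in blocks of 4 reveals the pattern AABB — 2 tracks woven together.
Subsequence A: 216, 343, 512, 729, 1000, 1331 (the cubes 6³, 7³, 8³, …).
Subsequence B: 1, 11, 12, 23, 35, 58 (Fibonacci-style (each term is the sum of the two before it)).
Position 13 falls in subsequence A as its term 7, giving 1728.

1728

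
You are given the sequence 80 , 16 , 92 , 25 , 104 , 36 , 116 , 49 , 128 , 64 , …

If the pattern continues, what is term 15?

164

The terms cycle through 2 interleaved subsequences.
Subsequence A: 80, 92, 104, 116, 128. Arithmetic, step +12.
Subsequence B: 16, 25, 36, 49, 64. Consecutive squares n² from n = 4.
Position 15 falls in subsequence A as its term 8, giving 164.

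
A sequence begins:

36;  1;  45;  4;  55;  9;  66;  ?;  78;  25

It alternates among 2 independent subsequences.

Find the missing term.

Taking every 2nd term gives 2 separate tracks.
Track A: 36, 45, 55, 66, 78 (the triangular numbers T_8, T_9, …).
Track B: 1, 4, 9, ?, 25 (the squares 1², 2², 3², …).
So the missing entry in track B is 16.

16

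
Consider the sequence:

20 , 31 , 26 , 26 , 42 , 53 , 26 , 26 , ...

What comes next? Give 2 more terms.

Positions follow the repeating pattern AABB; grouping by letter gives 2 tracks.
Subsequence A is 20, 31, 42, 53, which is adding 11 each time.
Subsequence B is 26, 26, 26, 26, which is constant 26.
The 9th slot belongs to subsequence A; its 5th term is 64.
Position 10 → subsequence A, term 6 = 75.

64, 75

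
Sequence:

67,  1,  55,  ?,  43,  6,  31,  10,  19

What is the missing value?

3

Odd-indexed and even-indexed terms follow separate rules.
Track A = 67, 55, 43, 31, 19: arithmetic, step −12.
Track B = 1, ?, 6, 10: triangular numbers starting at T_1.
Filling track B at index 2 by its rule yields 3.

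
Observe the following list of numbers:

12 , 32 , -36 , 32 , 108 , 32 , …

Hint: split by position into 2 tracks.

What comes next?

-324

Split by position mod 2 into 2 tracks.
Subsequence A: 12, -36, 108 — multiplying by -3 each time.
Subsequence B: 32, 32, 32 — always 32.
Term 7 comes from subsequence A (its 4th entry): -324.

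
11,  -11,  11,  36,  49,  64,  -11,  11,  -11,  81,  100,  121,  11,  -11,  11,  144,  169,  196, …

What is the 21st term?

-11

Positions follow the repeating pattern AAABBB; grouping by letter gives 2 tracks.
Subsequence A: 11, -11, 11, -11, 11, -11, 11, -11, 11 (oscillating between 11 and -11).
Subsequence B: 36, 49, 64, 81, 100, 121, 144, 169, 196 (the squares 6², 7², 8², …).
Position 21 falls in subsequence A as its term 12, giving -11.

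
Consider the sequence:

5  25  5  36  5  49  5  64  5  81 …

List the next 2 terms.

5, 100

Positions 1, 3, 5, … form one subsequence and positions 2, 4, 6, … form another.
Subsequence A is 5, 5, 5, 5, 5, which is always 5.
Subsequence B is 25, 36, 49, 64, 81, which is perfect squares starting at 5².
The 11th slot belongs to subsequence A; its 6th term is 5.
Term 12 comes from subsequence B (its 6th entry): 100.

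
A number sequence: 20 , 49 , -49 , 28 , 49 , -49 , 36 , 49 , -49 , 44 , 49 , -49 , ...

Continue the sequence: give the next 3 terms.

Reading positions in blocks of 3 reveals the pattern ABB — 2 tracks woven together.
Track A = 20, 28, 36, 44: arithmetic, step +8.
Track B = 49, -49, 49, -49, 49, -49, 49, -49: alternating ±49.
Position 13 falls in track A as its term 5, giving 52.
Term 14 comes from track B (its 9th entry): 49.
Position 15 → track B, term 10 = -49.

52, 49, -49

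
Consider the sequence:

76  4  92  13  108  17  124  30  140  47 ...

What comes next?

Taking every 2nd term gives 2 separate tracks.
Stream A: 76, 92, 108, 124, 140. Arithmetic, step +16.
Stream B: 4, 13, 17, 30, 47. A Fibonacci-like recurrence a_n = a_{n-1} + a_{n-2}.
Position 11 → stream A, term 6 = 156.

156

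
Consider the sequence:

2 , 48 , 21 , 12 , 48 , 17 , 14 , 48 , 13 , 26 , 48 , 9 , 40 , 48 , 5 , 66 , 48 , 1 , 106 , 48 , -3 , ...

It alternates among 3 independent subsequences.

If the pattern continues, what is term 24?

Split by position mod 3 into 3 tracks.
Stream A: 2, 12, 14, 26, 40, 66, 106. Each term equals the sum of the previous two.
Stream B: 48, 48, 48, 48, 48, 48, 48. Constant 48.
Stream C: 21, 17, 13, 9, 5, 1, -3. Arithmetic, step −4.
Position 24 falls in stream C as its term 8, giving -7.

-7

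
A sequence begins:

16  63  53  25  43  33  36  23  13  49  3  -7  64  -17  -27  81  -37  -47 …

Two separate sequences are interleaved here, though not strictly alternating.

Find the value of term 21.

Reading positions in blocks of 3 reveals the pattern ABB — 2 tracks woven together.
Stream A: 16, 25, 36, 49, 64, 81 (perfect squares starting at 4²).
Stream B: 63, 53, 43, 33, 23, 13, 3, -7, -17, -27, -37, -47 (subtracting 10 each time).
The 21st slot belongs to stream B; its 14th term is -67.

-67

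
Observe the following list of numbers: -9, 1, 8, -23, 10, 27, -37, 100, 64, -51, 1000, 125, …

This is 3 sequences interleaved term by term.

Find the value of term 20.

1000000

Taking every 3rd term gives 3 separate tracks.
Track A is -9, -23, -37, -51, which is arithmetic, step −14.
Track B is 1, 10, 100, 1000, which is geometric with ratio 10.
Track C is 8, 27, 64, 125, which is perfect cubes starting at 2³.
The 20th slot belongs to track B; its 7th term is 1000000.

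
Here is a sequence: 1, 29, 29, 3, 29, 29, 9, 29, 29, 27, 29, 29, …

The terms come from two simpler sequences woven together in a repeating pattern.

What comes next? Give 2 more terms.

81, 29

Positions follow the repeating pattern ABB; grouping by letter gives 2 tracks.
Stream A = 1, 3, 9, 27: successive powers of 3.
Stream B = 29, 29, 29, 29, 29, 29, 29, 29: the constant sequence 29.
Position 13 falls in stream A as its term 5, giving 81.
Position 14 falls in stream B as its term 9, giving 29.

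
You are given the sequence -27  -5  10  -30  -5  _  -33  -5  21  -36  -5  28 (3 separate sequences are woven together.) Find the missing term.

15

Read the sequence 3 terms at a time; column i is its own pattern.
Subsequence A is -27, -30, -33, -36, which is subtracting 3 each time.
Subsequence B is -5, -5, -5, -5, which is constant -5.
Subsequence C is 10, ?, 21, 28, which is triangular numbers starting at T_4.
So the missing entry in subsequence C is 15.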